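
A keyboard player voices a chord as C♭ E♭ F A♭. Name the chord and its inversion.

Reducing to letter names: Cb, Eb, F, Ab. These stack in thirds as F–Ab–Cb–Eb — an F half-diminished seventh chord.
Cb is the fifth of F half-diminished seventh; fifth in the bass means second inversion (figured bass 4/3).

F half-diminished seventh, second inversion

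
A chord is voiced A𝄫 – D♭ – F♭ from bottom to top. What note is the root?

Db

The distinct letter names are Abb, Db, Fb. Arranged as a stack of thirds they read Db–Fb–Abb, so Db is the root (a Db diminished triad).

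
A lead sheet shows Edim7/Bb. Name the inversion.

second inversion

Edim7/Bb means E diminished seventh with Bb in the bass. Bb is the fifth of E diminished seventh (E–G–Bb–Db), so this is second inversion.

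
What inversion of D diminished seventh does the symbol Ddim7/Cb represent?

Ddim7/Cb means D diminished seventh with Cb in the bass. Cb is the seventh of D diminished seventh (D–F–Ab–Cb), so this is third inversion.

third inversion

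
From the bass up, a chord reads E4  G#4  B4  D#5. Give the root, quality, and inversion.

E major seventh, root position

Reducing to letter names: E, G#, B, D#. These stack in thirds as E–G#–B–D# — an E major seventh chord.
The lowest note is E, the root of the chord, so this is root position (figured bass 7).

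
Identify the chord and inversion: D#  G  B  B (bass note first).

G augmented, second inversion

The distinct note names are D#, G, B. Stacked in thirds they read G–B–D#, which is an augmented triad on G.
With the fifth (D#) in the bass, the chord is in second inversion (figured bass 6/4).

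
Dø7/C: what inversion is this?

Dø7/C means D half-diminished seventh with C in the bass. C is the seventh of D half-diminished seventh (D–F–Ab–C), so this is third inversion.

third inversion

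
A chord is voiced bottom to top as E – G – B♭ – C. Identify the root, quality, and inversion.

The pitch classes E, G, Bb, C arrange in thirds as C–E–G–Bb: a C dominant seventh chord.
With the third (E) in the bass, the chord is in first inversion (figured bass 6/5).

C dominant seventh, first inversion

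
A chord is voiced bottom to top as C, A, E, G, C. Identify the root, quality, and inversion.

A minor seventh, first inversion

The distinct note names are C, A, E, G. Stacked in thirds they read A–C–E–G, which is a minor seventh chord on A.
With the third (C) in the bass, the chord is in first inversion (figured bass 6/5).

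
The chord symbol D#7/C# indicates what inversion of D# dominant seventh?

D#7/C# means D# dominant seventh with C# in the bass. C# is the seventh of D# dominant seventh (D#–F##–A#–C#), so this is third inversion.

third inversion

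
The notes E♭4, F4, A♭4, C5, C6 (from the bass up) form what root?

Reordering Eb, F, Ab, C into stacked thirds gives F–Ab–C–Eb; the bottom of that stack, F, is the root.

F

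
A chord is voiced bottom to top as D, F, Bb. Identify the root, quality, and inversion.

Bb major, first inversion

Reducing to letter names: D, F, Bb. These stack in thirds as Bb–D–F — a Bb major triad.
D is the third of Bb major; third in the bass means first inversion (figured bass 6).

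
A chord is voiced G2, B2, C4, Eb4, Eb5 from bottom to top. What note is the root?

C

The distinct letter names are G, B, C, Eb. Arranged as a stack of thirds they read C–Eb–G–B, so C is the root (a C minor-major seventh chord).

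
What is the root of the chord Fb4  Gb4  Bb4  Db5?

The distinct letter names are Fb, Gb, Bb, Db. Arranged as a stack of thirds they read Gb–Bb–Db–Fb, so Gb is the root (a Gb dominant seventh chord).

Gb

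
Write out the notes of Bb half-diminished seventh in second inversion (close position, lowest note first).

Bb half-diminished seventh is Bb–Db–Fb–Ab. Second inversion puts the fifth (Fb) in the bass, with the remaining tones above: Fb, Ab, Bb, Db.

Fb, Ab, Bb, Db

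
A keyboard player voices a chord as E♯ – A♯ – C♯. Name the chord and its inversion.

Reducing to letter names: E#, A#, C#. These stack in thirds as A#–C#–E# — an A# minor triad.
E# is the fifth of A# minor; fifth in the bass means second inversion (figured bass 6/4).

A# minor, second inversion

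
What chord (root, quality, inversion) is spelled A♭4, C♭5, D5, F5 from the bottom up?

D diminished seventh, second inversion

The distinct note names are Ab, Cb, D, F. Stacked in thirds they read D–F–Ab–Cb, which is a diminished seventh chord on D.
Ab is the fifth of D diminished seventh; fifth in the bass means second inversion (figured bass 4/3).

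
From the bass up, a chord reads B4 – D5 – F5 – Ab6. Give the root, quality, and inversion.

The pitch classes B, D, F, Ab arrange in thirds as B–D–F–Ab: a B diminished seventh chord.
With the root (B) in the bass, the chord is in root position (figured bass 7).

B diminished seventh, root position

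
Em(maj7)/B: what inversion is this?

second inversion

Em(maj7)/B means E minor-major seventh with B in the bass. B is the fifth of E minor-major seventh (E–G–B–D#), so this is second inversion.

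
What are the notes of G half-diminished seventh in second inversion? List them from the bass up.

Spelling G half-diminished seventh: G–Bb–Db–F. In second inversion the fifth is bass, giving Db, F, G, Bb from the bottom.

Db, F, G, Bb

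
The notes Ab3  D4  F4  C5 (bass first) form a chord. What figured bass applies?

4/3

The notes Ab, D, F, C stack in thirds as D–F–Ab–C — a D half-diminished seventh chord. The bass Ab is the fifth, so this is second inversion: figured 4/3.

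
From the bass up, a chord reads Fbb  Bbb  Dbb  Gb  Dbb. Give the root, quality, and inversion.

Gb diminished seventh, third inversion

The distinct note names are Fbb, Bbb, Dbb, Gb. Stacked in thirds they read Gb–Bbb–Dbb–Fbb, which is a diminished seventh chord on Gb.
With the seventh (Fbb) in the bass, the chord is in third inversion (figured bass 4/2).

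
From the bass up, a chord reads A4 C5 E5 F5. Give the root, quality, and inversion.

Reducing to letter names: A, C, E, F. These stack in thirds as F–A–C–E — an F major seventh chord.
With the third (A) in the bass, the chord is in first inversion (figured bass 6/5).

F major seventh, first inversion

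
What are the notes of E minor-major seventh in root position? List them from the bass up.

E minor-major seventh is E–G–B–D#. Root position puts the root (E) in the bass, with the remaining tones above: E, G, B, D#.

E, G, B, D#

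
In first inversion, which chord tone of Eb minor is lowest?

In first inversion the third is lowest. For Eb minor (Eb–Gb–Bb) that is Gb.

Gb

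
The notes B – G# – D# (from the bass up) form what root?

G#

The distinct letter names are B, G#, D#. Arranged as a stack of thirds they read G#–B–D#, so G# is the root (a G# minor triad).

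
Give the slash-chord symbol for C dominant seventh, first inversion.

C7/E

First inversion of C dominant seventh has the third (E) in the bass. As a slash chord: C7/E.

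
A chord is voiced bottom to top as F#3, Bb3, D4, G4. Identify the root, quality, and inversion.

Reducing to letter names: F#, Bb, D, G. These stack in thirds as G–Bb–D–F# — a G minor-major seventh chord.
The lowest note is F#, the seventh of the chord, so this is third inversion (figured bass 4/2).

G minor-major seventh, third inversion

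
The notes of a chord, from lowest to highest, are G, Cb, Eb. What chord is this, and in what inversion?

Reducing to letter names: G, Cb, Eb. These stack in thirds as Cb–Eb–G — a Cb augmented triad.
The lowest note is G, the fifth of the chord, so this is second inversion (figured bass 6/4).

Cb augmented, second inversion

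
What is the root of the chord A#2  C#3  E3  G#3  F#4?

Reordering A#, C#, E, G#, F# into stacked thirds gives F#–A#–C#–E–G#; the bottom of that stack, F#, is the root.

F#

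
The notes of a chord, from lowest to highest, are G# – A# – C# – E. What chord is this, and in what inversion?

A# half-diminished seventh, third inversion

The pitch classes G#, A#, C#, E arrange in thirds as A#–C#–E–G#: an A# half-diminished seventh chord.
The lowest note is G#, the seventh of the chord, so this is third inversion (figured bass 4/2).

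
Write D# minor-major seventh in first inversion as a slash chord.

First inversion of D# minor-major seventh has the third (F#) in the bass. As a slash chord: D#m(maj7)/F#.

D#m(maj7)/F#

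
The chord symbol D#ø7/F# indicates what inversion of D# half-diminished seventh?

first inversion

D#ø7/F# means D# half-diminished seventh with F# in the bass. F# is the third of D# half-diminished seventh (D#–F#–A–C#), so this is first inversion.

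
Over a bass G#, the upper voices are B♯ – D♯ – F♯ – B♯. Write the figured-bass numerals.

The notes G#, B#, D#, F# stack in thirds as G#–B#–D#–F# — a G# dominant seventh chord. The bass G# is the root, so this is root position: figured 7.

7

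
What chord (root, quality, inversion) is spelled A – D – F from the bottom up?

The pitch classes A, D, F arrange in thirds as D–F–A: a D minor triad.
A is the fifth of D minor; fifth in the bass means second inversion (figured bass 6/4).

D minor, second inversion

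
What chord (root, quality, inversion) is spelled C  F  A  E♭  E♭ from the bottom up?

Reducing to letter names: C, F, A, Eb. These stack in thirds as F–A–C–Eb — an F dominant seventh chord.
C is the fifth of F dominant seventh; fifth in the bass means second inversion (figured bass 4/3).

F dominant seventh, second inversion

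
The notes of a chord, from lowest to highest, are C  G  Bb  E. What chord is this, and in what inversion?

The pitch classes C, G, Bb, E arrange in thirds as C–E–G–Bb: a C dominant seventh chord.
With the root (C) in the bass, the chord is in root position (figured bass 7).

C dominant seventh, root position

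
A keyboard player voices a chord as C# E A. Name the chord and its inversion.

The distinct note names are C#, E, A. Stacked in thirds they read A–C#–E, which is a major triad on A.
C# is the third of A major; third in the bass means first inversion (figured bass 6).

A major, first inversion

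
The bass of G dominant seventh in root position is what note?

G

In root position the root is lowest. For G dominant seventh (G–B–D–F) that is G.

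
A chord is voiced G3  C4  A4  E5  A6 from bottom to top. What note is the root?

G, C, A, E are the tones of an A minor seventh chord (A–C–E–G), making A the root.

A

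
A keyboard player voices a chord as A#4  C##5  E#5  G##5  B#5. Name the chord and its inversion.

A# major ninth, root position

Reducing to letter names: A#, C##, E#, G##, B#. These stack in thirds as A#–C##–E#–G##–B# — an A# major ninth chord.
A# is the root of A# major ninth; root in the bass means root position.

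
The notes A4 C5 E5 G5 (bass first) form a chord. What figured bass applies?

7

The notes A, C, E, G stack in thirds as A–C–E–G — an A minor seventh chord. The bass A is the root, so this is root position: figured 7.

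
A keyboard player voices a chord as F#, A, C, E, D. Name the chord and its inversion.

D dominant ninth, first inversion

The pitch classes F#, A, C, E, D arrange in thirds as D–F#–A–C–E: a D dominant ninth chord.
The lowest note is F#, the third of the chord, so this is first inversion.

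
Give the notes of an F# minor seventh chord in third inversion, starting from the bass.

E, F#, A, C#

The chord tones are F#–A–C#–E. With the seventh (E) lowest for third inversion: E, F#, A, C#.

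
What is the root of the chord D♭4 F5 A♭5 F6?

The distinct letter names are Db, F, Ab. Arranged as a stack of thirds they read Db–F–Ab, so Db is the root (a Db major triad).

Db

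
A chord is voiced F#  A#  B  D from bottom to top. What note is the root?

B

The distinct letter names are F#, A#, B, D. Arranged as a stack of thirds they read B–D–F#–A#, so B is the root (a B minor-major seventh chord).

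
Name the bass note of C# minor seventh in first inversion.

C# minor seventh is C#–E–G#–B. First inversion places the third in the bass: E.

E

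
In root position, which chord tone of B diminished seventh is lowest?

The root of B diminished seventh (B–D–F–Ab) is B; that is the bass in root position.

B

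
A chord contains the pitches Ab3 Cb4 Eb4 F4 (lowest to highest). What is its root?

F

The distinct letter names are Ab, Cb, Eb, F. Arranged as a stack of thirds they read F–Ab–Cb–Eb, so F is the root (an F half-diminished seventh chord).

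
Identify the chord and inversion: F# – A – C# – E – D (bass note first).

D major ninth, first inversion

The pitch classes F#, A, C#, E, D arrange in thirds as D–F#–A–C#–E: a D major ninth chord.
With the third (F#) in the bass, the chord is in first inversion.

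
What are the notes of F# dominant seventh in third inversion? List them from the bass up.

E, F#, A#, C#

F# dominant seventh is F#–A#–C#–E. Third inversion puts the seventh (E) in the bass, with the remaining tones above: E, F#, A#, C#.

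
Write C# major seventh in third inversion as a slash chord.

Third inversion of C# major seventh has the seventh (B#) in the bass. As a slash chord: C#maj7/B#.

C#maj7/B#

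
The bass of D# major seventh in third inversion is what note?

C##

In third inversion the seventh is lowest. For D# major seventh (D#–F##–A#–C##) that is C##.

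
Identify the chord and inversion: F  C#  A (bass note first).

F augmented, root position

The distinct note names are F, C#, A. Stacked in thirds they read F–A–C#, which is an augmented triad on F.
The lowest note is F, the root of the chord, so this is root position (figured bass 5/3).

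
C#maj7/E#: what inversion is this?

C#maj7/E# means C# major seventh with E# in the bass. E# is the third of C# major seventh (C#–E#–G#–B#), so this is first inversion.

first inversion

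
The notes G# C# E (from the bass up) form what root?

C#

The distinct letter names are G#, C#, E. Arranged as a stack of thirds they read C#–E–G#, so C# is the root (a C# minor triad).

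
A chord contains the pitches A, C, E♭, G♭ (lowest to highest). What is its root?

A

The distinct letter names are A, C, Eb, Gb. Arranged as a stack of thirds they read A–C–Eb–Gb, so A is the root (an A diminished seventh chord).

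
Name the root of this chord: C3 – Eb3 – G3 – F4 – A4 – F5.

C, Eb, G, F, A are the tones of an F dominant ninth chord (F–A–C–Eb–G), making F the root.

F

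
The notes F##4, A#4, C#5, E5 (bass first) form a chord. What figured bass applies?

The notes F##, A#, C#, E stack in thirds as F##–A#–C#–E — an F## diminished seventh chord. The bass F## is the root, so this is root position: figured 7.

7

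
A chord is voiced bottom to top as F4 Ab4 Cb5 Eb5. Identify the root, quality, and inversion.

Reducing to letter names: F, Ab, Cb, Eb. These stack in thirds as F–Ab–Cb–Eb — an F half-diminished seventh chord.
F is the root of F half-diminished seventh; root in the bass means root position (figured bass 7).

F half-diminished seventh, root position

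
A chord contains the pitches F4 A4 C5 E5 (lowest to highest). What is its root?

F, A, C, E are the tones of an F major seventh chord (F–A–C–E), making F the root.

F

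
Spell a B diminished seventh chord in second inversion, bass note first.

F, Ab, B, D

Spelling B diminished seventh: B–D–F–Ab. In second inversion the fifth is bass, giving F, Ab, B, D from the bottom.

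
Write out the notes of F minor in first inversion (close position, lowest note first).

Ab, C, F

Spelling F minor: F–Ab–C. In first inversion the third is bass, giving Ab, C, F from the bottom.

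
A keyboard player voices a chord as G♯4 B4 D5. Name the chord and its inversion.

The pitch classes G#, B, D arrange in thirds as G#–B–D: a G# diminished triad.
With the root (G#) in the bass, the chord is in root position (figured bass 5/3).

G# diminished, root position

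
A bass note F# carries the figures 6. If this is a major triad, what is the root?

D

The figures 6 mean the third of the chord is in the bass. If F# is the third of a major triad, the root is D (chord tones D–F#–A).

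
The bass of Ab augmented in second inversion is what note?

E

In second inversion the fifth is lowest. For Ab augmented (Ab–C–E) that is E.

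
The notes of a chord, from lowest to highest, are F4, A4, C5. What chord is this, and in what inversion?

The pitch classes F, A, C arrange in thirds as F–A–C: an F major triad.
The lowest note is F, the root of the chord, so this is root position (figured bass 5/3).

F major, root position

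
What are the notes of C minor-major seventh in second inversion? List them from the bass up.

Spelling C minor-major seventh: C–Eb–G–B. In second inversion the fifth is bass, giving G, B, C, Eb from the bottom.

G, B, C, Eb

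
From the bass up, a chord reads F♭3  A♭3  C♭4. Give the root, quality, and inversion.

Reducing to letter names: Fb, Ab, Cb. These stack in thirds as Fb–Ab–Cb — an Fb major triad.
With the root (Fb) in the bass, the chord is in root position (figured bass 5/3).

Fb major, root position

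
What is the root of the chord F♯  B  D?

B

Reordering F#, B, D into stacked thirds gives B–D–F#; the bottom of that stack, B, is the root.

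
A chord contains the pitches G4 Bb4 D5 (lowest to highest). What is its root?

G, Bb, D are the tones of a G minor triad (G–Bb–D), making G the root.

G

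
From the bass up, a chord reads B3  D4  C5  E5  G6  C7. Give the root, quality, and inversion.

Reducing to letter names: B, D, C, E, G. These stack in thirds as C–E–G–B–D — a C major ninth chord.
The lowest note is B, the seventh of the chord, so this is third inversion.

C major ninth, third inversion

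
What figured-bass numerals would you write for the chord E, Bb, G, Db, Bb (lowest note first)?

The notes E, Bb, G, Db stack in thirds as E–G–Bb–Db — an E diminished seventh chord. The bass E is the root, so this is root position: figured 7.

7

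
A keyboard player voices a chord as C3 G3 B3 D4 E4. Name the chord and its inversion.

C major ninth, root position

The distinct note names are C, G, B, D, E. Stacked in thirds they read C–E–G–B–D, which is a major ninth chord on C.
C is the root of C major ninth; root in the bass means root position.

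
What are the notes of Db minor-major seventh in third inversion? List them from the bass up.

The chord tones are Db–Fb–Ab–C. With the seventh (C) lowest for third inversion: C, Db, Fb, Ab.

C, Db, Fb, Ab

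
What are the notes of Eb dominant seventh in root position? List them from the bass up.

Eb, G, Bb, Db

Spelling Eb dominant seventh: Eb–G–Bb–Db. In root position the root is bass, giving Eb, G, Bb, Db from the bottom.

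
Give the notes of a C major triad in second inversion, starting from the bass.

G, C, E

Spelling C major: C–E–G. In second inversion the fifth is bass, giving G, C, E from the bottom.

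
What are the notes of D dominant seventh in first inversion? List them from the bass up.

D dominant seventh is D–F#–A–C. First inversion puts the third (F#) in the bass, with the remaining tones above: F#, A, C, D.

F#, A, C, D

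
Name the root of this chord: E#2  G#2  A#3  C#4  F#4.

F#

E#, G#, A#, C#, F# are the tones of an F# major ninth chord (F#–A#–C#–E#–G#), making F# the root.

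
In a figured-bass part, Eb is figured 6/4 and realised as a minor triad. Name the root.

The figures 6/4 mean the fifth of the chord is in the bass. If Eb is the fifth of a minor triad, the root is Ab (chord tones Ab–Cb–Eb).

Ab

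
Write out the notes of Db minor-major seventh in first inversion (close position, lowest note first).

The chord tones are Db–Fb–Ab–C. With the third (Fb) lowest for first inversion: Fb, Ab, C, Db.

Fb, Ab, C, Db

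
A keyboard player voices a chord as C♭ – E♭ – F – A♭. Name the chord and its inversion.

F half-diminished seventh, second inversion

Reducing to letter names: Cb, Eb, F, Ab. These stack in thirds as F–Ab–Cb–Eb — an F half-diminished seventh chord.
The lowest note is Cb, the fifth of the chord, so this is second inversion (figured bass 4/3).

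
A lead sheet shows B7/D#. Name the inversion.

first inversion

B7/D# means B dominant seventh with D# in the bass. D# is the third of B dominant seventh (B–D#–F#–A), so this is first inversion.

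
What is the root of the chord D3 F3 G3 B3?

G

Reordering D, F, G, B into stacked thirds gives G–B–D–F; the bottom of that stack, G, is the root.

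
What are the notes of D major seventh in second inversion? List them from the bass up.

A, C#, D, F#

The chord tones are D–F#–A–C#. With the fifth (A) lowest for second inversion: A, C#, D, F#.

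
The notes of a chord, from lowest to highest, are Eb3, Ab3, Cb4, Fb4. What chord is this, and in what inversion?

The pitch classes Eb, Ab, Cb, Fb arrange in thirds as Fb–Ab–Cb–Eb: an Fb major seventh chord.
With the seventh (Eb) in the bass, the chord is in third inversion (figured bass 4/2).

Fb major seventh, third inversion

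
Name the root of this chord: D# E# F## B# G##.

D#, E#, F##, B#, G## are the tones of an E# dominant ninth chord (E#–G##–B#–D#–F##), making E# the root.

E#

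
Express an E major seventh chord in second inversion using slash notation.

Second inversion of E major seventh has the fifth (B) in the bass. As a slash chord: Emaj7/B.

Emaj7/B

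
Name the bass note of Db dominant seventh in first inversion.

The third of Db dominant seventh (Db–F–Ab–Cb) is F; that is the bass in first inversion.

F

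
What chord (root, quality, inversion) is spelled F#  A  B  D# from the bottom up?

B dominant seventh, second inversion

The distinct note names are F#, A, B, D#. Stacked in thirds they read B–D#–F#–A, which is a dominant seventh chord on B.
The lowest note is F#, the fifth of the chord, so this is second inversion (figured bass 4/3).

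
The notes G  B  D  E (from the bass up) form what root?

G, B, D, E are the tones of an E minor seventh chord (E–G–B–D), making E the root.

E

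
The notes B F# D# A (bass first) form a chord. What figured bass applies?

The notes B, F#, D#, A stack in thirds as B–D#–F#–A — a B dominant seventh chord. The bass B is the root, so this is root position: figured 7.

7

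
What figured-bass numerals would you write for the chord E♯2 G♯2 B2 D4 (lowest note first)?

The notes E#, G#, B, D stack in thirds as E#–G#–B–D — an E# diminished seventh chord. The bass E# is the root, so this is root position: figured 7.

7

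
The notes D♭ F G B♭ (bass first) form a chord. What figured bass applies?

4/3

The notes Db, F, G, Bb stack in thirds as G–Bb–Db–F — a G half-diminished seventh chord. The bass Db is the fifth, so this is second inversion: figured 4/3.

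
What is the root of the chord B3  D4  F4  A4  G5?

Reordering B, D, F, A, G into stacked thirds gives G–B–D–F–A; the bottom of that stack, G, is the root.

G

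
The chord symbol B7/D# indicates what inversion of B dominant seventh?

B7/D# means B dominant seventh with D# in the bass. D# is the third of B dominant seventh (B–D#–F#–A), so this is first inversion.

first inversion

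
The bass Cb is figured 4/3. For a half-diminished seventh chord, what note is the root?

F

The figures 4/3 mean the fifth of the chord is in the bass. If Cb is the fifth of a half-diminished seventh chord, the root is F (chord tones F–Ab–Cb–Eb).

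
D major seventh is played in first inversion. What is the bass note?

F#

D major seventh is D–F#–A–C#. First inversion places the third in the bass: F#.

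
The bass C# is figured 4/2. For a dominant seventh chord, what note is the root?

The figures 4/2 mean the seventh of the chord is in the bass. If C# is the seventh of a dominant seventh chord, the root is D# (chord tones D#–F##–A#–C#).

D#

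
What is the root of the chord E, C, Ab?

Reordering E, C, Ab into stacked thirds gives Ab–C–E; the bottom of that stack, Ab, is the root.

Ab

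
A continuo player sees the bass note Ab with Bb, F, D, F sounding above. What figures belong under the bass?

The notes Ab, Bb, F, D stack in thirds as Bb–D–F–Ab — a Bb dominant seventh chord. The bass Ab is the seventh, so this is third inversion: figured 4/2.

4/2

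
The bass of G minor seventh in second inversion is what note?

The fifth of G minor seventh (G–Bb–D–F) is D; that is the bass in second inversion.

D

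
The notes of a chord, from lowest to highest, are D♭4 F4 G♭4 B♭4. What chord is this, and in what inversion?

The distinct note names are Db, F, Gb, Bb. Stacked in thirds they read Gb–Bb–Db–F, which is a major seventh chord on Gb.
With the fifth (Db) in the bass, the chord is in second inversion (figured bass 4/3).

Gb major seventh, second inversion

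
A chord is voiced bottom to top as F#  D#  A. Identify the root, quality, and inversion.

D# diminished, first inversion

The pitch classes F#, D#, A arrange in thirds as D#–F#–A: a D# diminished triad.
The lowest note is F#, the third of the chord, so this is first inversion (figured bass 6).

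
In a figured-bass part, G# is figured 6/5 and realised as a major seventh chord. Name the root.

The figures 6/5 mean the third of the chord is in the bass. If G# is the third of a major seventh chord, the root is E (chord tones E–G#–B–D#).

E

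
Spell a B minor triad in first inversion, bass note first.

D, F#, B

The chord tones are B–D–F#. With the third (D) lowest for first inversion: D, F#, B.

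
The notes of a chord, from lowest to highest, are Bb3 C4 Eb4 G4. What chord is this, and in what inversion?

C minor seventh, third inversion

Reducing to letter names: Bb, C, Eb, G. These stack in thirds as C–Eb–G–Bb — a C minor seventh chord.
With the seventh (Bb) in the bass, the chord is in third inversion (figured bass 4/2).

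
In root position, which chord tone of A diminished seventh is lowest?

A diminished seventh is A–C–Eb–Gb. Root position places the root in the bass: A.

A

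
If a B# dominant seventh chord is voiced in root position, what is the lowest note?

B#

In root position the root is lowest. For B# dominant seventh (B#–D##–F##–A#) that is B#.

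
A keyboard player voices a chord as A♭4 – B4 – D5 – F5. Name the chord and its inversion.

The distinct note names are Ab, B, D, F. Stacked in thirds they read B–D–F–Ab, which is a diminished seventh chord on B.
Ab is the seventh of B diminished seventh; seventh in the bass means third inversion (figured bass 4/2).

B diminished seventh, third inversion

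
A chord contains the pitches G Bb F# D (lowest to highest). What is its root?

The distinct letter names are G, Bb, F#, D. Arranged as a stack of thirds they read G–Bb–D–F#, so G is the root (a G minor-major seventh chord).

G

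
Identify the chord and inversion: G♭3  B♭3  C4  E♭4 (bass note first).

The pitch classes Gb, Bb, C, Eb arrange in thirds as C–Eb–Gb–Bb: a C half-diminished seventh chord.
Gb is the fifth of C half-diminished seventh; fifth in the bass means second inversion (figured bass 4/3).

C half-diminished seventh, second inversion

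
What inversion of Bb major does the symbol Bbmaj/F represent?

Bbmaj/F means Bb major with F in the bass. F is the fifth of Bb major (Bb–D–F), so this is second inversion.

second inversion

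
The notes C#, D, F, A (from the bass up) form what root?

D

Reordering C#, D, F, A into stacked thirds gives D–F–A–C#; the bottom of that stack, D, is the root.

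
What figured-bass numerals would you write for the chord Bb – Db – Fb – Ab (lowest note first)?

The notes Bb, Db, Fb, Ab stack in thirds as Bb–Db–Fb–Ab — a Bb half-diminished seventh chord. The bass Bb is the root, so this is root position: figured 7.

7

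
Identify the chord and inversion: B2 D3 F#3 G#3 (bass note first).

G# half-diminished seventh, first inversion

The distinct note names are B, D, F#, G#. Stacked in thirds they read G#–B–D–F#, which is a half-diminished seventh chord on G#.
The lowest note is B, the third of the chord, so this is first inversion (figured bass 6/5).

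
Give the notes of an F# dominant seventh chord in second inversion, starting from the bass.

C#, E, F#, A#

The chord tones are F#–A#–C#–E. With the fifth (C#) lowest for second inversion: C#, E, F#, A#.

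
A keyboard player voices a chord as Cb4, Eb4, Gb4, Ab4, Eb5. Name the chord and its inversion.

Ab minor seventh, first inversion

The pitch classes Cb, Eb, Gb, Ab arrange in thirds as Ab–Cb–Eb–Gb: an Ab minor seventh chord.
With the third (Cb) in the bass, the chord is in first inversion (figured bass 6/5).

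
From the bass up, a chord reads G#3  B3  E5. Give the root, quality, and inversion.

E major, first inversion

The pitch classes G#, B, E arrange in thirds as E–G#–B: an E major triad.
The lowest note is G#, the third of the chord, so this is first inversion (figured bass 6).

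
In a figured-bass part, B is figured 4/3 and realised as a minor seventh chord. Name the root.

The figures 4/3 mean the fifth of the chord is in the bass. If B is the fifth of a minor seventh chord, the root is E (chord tones E–G–B–D).

E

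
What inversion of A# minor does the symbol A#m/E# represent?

A#m/E# means A# minor with E# in the bass. E# is the fifth of A# minor (A#–C#–E#), so this is second inversion.

second inversion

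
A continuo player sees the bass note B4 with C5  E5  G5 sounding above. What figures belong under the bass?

The notes B, C, E, G stack in thirds as C–E–G–B — a C major seventh chord. The bass B is the seventh, so this is third inversion: figured 4/2.

4/2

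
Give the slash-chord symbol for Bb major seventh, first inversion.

Bbmaj7/D

First inversion of Bb major seventh has the third (D) in the bass. As a slash chord: Bbmaj7/D.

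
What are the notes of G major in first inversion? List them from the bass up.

B, D, G

Spelling G major: G–B–D. In first inversion the third is bass, giving B, D, G from the bottom.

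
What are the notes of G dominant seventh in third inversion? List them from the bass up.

Spelling G dominant seventh: G–B–D–F. In third inversion the seventh is bass, giving F, G, B, D from the bottom.

F, G, B, D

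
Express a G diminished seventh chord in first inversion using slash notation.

First inversion of G diminished seventh has the third (Bb) in the bass. As a slash chord: Gdim7/Bb.

Gdim7/Bb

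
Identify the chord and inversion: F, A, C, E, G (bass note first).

F major ninth, root position

Reducing to letter names: F, A, C, E, G. These stack in thirds as F–A–C–E–G — an F major ninth chord.
F is the root of F major ninth; root in the bass means root position.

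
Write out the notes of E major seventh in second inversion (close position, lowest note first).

Spelling E major seventh: E–G#–B–D#. In second inversion the fifth is bass, giving B, D#, E, G# from the bottom.

B, D#, E, G#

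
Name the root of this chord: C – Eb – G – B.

C

C, Eb, G, B are the tones of a C minor-major seventh chord (C–Eb–G–B), making C the root.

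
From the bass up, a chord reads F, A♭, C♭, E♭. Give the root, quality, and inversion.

F half-diminished seventh, root position

The distinct note names are F, Ab, Cb, Eb. Stacked in thirds they read F–Ab–Cb–Eb, which is a half-diminished seventh chord on F.
With the root (F) in the bass, the chord is in root position (figured bass 7).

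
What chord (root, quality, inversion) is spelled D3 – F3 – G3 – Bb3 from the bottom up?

G minor seventh, second inversion

Reducing to letter names: D, F, G, Bb. These stack in thirds as G–Bb–D–F — a G minor seventh chord.
With the fifth (D) in the bass, the chord is in second inversion (figured bass 4/3).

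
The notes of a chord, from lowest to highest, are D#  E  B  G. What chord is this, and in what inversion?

Reducing to letter names: D#, E, B, G. These stack in thirds as E–G–B–D# — an E minor-major seventh chord.
The lowest note is D#, the seventh of the chord, so this is third inversion (figured bass 4/2).

E minor-major seventh, third inversion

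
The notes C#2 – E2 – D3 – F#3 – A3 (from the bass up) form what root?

C#, E, D, F#, A are the tones of a D major ninth chord (D–F#–A–C#–E), making D the root.

D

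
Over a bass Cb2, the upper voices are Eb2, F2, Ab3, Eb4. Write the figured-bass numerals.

4/3

The notes Cb, Eb, F, Ab stack in thirds as F–Ab–Cb–Eb — an F half-diminished seventh chord. The bass Cb is the fifth, so this is second inversion: figured 4/3.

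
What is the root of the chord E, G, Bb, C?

C

E, G, Bb, C are the tones of a C dominant seventh chord (C–E–G–Bb), making C the root.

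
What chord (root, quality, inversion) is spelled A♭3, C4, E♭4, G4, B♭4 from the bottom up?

The pitch classes Ab, C, Eb, G, Bb arrange in thirds as Ab–C–Eb–G–Bb: an Ab major ninth chord.
Ab is the root of Ab major ninth; root in the bass means root position.

Ab major ninth, root position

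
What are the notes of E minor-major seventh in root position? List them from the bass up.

Spelling E minor-major seventh: E–G–B–D#. In root position the root is bass, giving E, G, B, D# from the bottom.

E, G, B, D#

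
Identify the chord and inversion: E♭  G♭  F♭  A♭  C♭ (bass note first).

Reducing to letter names: Eb, Gb, Fb, Ab, Cb. These stack in thirds as Fb–Ab–Cb–Eb–Gb — an Fb major ninth chord.
With the seventh (Eb) in the bass, the chord is in third inversion.

Fb major ninth, third inversion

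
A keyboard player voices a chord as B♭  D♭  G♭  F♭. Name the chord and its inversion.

Reducing to letter names: Bb, Db, Gb, Fb. These stack in thirds as Gb–Bb–Db–Fb — a Gb dominant seventh chord.
With the third (Bb) in the bass, the chord is in first inversion (figured bass 6/5).

Gb dominant seventh, first inversion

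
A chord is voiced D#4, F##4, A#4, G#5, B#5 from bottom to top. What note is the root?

G#

Reordering D#, F##, A#, G#, B# into stacked thirds gives G#–B#–D#–F##–A#; the bottom of that stack, G#, is the root.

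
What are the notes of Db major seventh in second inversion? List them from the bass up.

Db major seventh is Db–F–Ab–C. Second inversion puts the fifth (Ab) in the bass, with the remaining tones above: Ab, C, Db, F.

Ab, C, Db, F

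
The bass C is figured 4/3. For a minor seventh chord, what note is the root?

The figures 4/3 mean the fifth of the chord is in the bass. If C is the fifth of a minor seventh chord, the root is F (chord tones F–Ab–C–Eb).

F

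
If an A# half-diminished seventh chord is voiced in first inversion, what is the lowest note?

The third of A# half-diminished seventh (A#–C#–E–G#) is C#; that is the bass in first inversion.

C#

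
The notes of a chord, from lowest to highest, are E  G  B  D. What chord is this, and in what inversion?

E minor seventh, root position

The pitch classes E, G, B, D arrange in thirds as E–G–B–D: an E minor seventh chord.
With the root (E) in the bass, the chord is in root position (figured bass 7).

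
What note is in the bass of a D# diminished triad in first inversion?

D# diminished is D#–F#–A. First inversion places the third in the bass: F#.

F#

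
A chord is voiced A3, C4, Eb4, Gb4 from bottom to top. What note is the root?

A

Reordering A, C, Eb, Gb into stacked thirds gives A–C–Eb–Gb; the bottom of that stack, A, is the root.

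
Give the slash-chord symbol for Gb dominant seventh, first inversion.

Gb7/Bb

First inversion of Gb dominant seventh has the third (Bb) in the bass. As a slash chord: Gb7/Bb.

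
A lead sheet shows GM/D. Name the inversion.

GM/D means G major with D in the bass. D is the fifth of G major (G–B–D), so this is second inversion.

second inversion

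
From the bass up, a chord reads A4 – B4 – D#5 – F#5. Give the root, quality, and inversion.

Reducing to letter names: A, B, D#, F#. These stack in thirds as B–D#–F#–A — a B dominant seventh chord.
With the seventh (A) in the bass, the chord is in third inversion (figured bass 4/2).

B dominant seventh, third inversion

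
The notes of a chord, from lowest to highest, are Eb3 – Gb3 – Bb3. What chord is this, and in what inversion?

Eb minor, root position

The distinct note names are Eb, Gb, Bb. Stacked in thirds they read Eb–Gb–Bb, which is a minor triad on Eb.
With the root (Eb) in the bass, the chord is in root position (figured bass 5/3).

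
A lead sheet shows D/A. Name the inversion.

D/A means D major with A in the bass. A is the fifth of D major (D–F#–A), so this is second inversion.

second inversion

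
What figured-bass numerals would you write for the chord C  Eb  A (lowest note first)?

6

The notes C, Eb, A stack in thirds as A–C–Eb — an A diminished triad. The bass C is the third, so this is first inversion: figured 6.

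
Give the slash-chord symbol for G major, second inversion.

Gmaj/D

Second inversion of G major has the fifth (D) in the bass. As a slash chord: Gmaj/D.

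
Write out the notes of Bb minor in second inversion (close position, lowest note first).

F, Bb, Db

Bb minor is Bb–Db–F. Second inversion puts the fifth (F) in the bass, with the remaining tones above: F, Bb, Db.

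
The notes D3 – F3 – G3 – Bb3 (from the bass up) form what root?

Reordering D, F, G, Bb into stacked thirds gives G–Bb–D–F; the bottom of that stack, G, is the root.

G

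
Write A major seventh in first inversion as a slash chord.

First inversion of A major seventh has the third (C#) in the bass. As a slash chord: Amaj7/C#.

Amaj7/C#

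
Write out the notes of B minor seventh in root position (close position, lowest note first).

Spelling B minor seventh: B–D–F#–A. In root position the root is bass, giving B, D, F#, A from the bottom.

B, D, F#, A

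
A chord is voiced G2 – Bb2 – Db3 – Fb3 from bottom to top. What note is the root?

G, Bb, Db, Fb are the tones of a G diminished seventh chord (G–Bb–Db–Fb), making G the root.

G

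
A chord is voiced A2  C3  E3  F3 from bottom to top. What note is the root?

The distinct letter names are A, C, E, F. Arranged as a stack of thirds they read F–A–C–E, so F is the root (an F major seventh chord).

F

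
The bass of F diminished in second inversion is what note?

Cb

In second inversion the fifth is lowest. For F diminished (F–Ab–Cb) that is Cb.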